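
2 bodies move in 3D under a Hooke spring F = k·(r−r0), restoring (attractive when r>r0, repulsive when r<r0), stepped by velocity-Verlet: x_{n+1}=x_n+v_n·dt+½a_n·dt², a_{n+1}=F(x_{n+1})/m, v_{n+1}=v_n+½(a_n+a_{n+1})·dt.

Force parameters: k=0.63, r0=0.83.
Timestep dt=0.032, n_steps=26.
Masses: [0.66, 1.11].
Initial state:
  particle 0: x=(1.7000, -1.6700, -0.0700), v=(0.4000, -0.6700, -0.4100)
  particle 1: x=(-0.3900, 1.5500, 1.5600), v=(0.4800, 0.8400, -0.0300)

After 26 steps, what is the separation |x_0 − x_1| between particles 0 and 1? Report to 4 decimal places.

step 0: x0=(1.7000, -1.6700, -0.0700) x1=(-0.3900, 1.5500, 1.5600)
step 1: x0=(1.7120, -1.6902, -0.0825) x1=(-0.3742, 1.5761, 1.5587)
step 2: x0=(1.7223, -1.7078, -0.0937) x1=(-0.3573, 1.6007, 1.5566)
step 3: x0=(1.7310, -1.7228, -0.1036) x1=(-0.3395, 1.6238, 1.5537)
step 4: x0=(1.7381, -1.7352, -0.1122) x1=(-0.3208, 1.6453, 1.5500)
step 5: x0=(1.7436, -1.7449, -0.1194) x1=(-0.3011, 1.6652, 1.5456)
step 6: x0=(1.7474, -1.7519, -0.1254) x1=(-0.2804, 1.6835, 1.5404)
step 7: x0=(1.7497, -1.7562, -0.1301) x1=(-0.2587, 1.7002, 1.5344)
step 8: x0=(1.7503, -1.7578, -0.1334) x1=(-0.2361, 1.7153, 1.5276)
step 9: x0=(1.7494, -1.7567, -0.1354) x1=(-0.2126, 1.7287, 1.5201)
step 10: x0=(1.7469, -1.7527, -0.1361) x1=(-0.1882, 1.7405, 1.5117)
step 11: x0=(1.7429, -1.7461, -0.1356) x1=(-0.1628, 1.7507, 1.5026)
step 12: x0=(1.7374, -1.7366, -0.1337) x1=(-0.1366, 1.7592, 1.4927)
step 13: x0=(1.7305, -1.7244, -0.1305) x1=(-0.1095, 1.7661, 1.4821)
step 14: x0=(1.7220, -1.7095, -0.1261) x1=(-0.0815, 1.7713, 1.4707)
step 15: x0=(1.7122, -1.6918, -0.1204) x1=(-0.0527, 1.7749, 1.4586)
step 16: x0=(1.7010, -1.6714, -0.1135) x1=(-0.0230, 1.7770, 1.4457)
step 17: x0=(1.6884, -1.6483, -0.1053) x1=(0.0074, 1.7774, 1.4321)
step 18: x0=(1.6745, -1.6226, -0.0960) x1=(0.0386, 1.7762, 1.4178)
step 19: x0=(1.6594, -1.5942, -0.0855) x1=(0.0706, 1.7734, 1.4027)
step 20: x0=(1.6430, -1.5631, -0.0738) x1=(0.1033, 1.7691, 1.3870)
step 21: x0=(1.6254, -1.5295, -0.0610) x1=(0.1367, 1.7633, 1.3707)
step 22: x0=(1.6067, -1.4934, -0.0471) x1=(0.1709, 1.7559, 1.3536)
step 23: x0=(1.5868, -1.4548, -0.0321) x1=(0.2056, 1.7471, 1.3360)
step 24: x0=(1.5660, -1.4138, -0.0161) x1=(0.2410, 1.7368, 1.3177)
step 25: x0=(1.5441, -1.3703, 0.0009) x1=(0.2770, 1.7251, 1.2988)
step 26: x0=(1.5213, -1.3246, 0.0189) x1=(0.3135, 1.7121, 1.2794)

3.5027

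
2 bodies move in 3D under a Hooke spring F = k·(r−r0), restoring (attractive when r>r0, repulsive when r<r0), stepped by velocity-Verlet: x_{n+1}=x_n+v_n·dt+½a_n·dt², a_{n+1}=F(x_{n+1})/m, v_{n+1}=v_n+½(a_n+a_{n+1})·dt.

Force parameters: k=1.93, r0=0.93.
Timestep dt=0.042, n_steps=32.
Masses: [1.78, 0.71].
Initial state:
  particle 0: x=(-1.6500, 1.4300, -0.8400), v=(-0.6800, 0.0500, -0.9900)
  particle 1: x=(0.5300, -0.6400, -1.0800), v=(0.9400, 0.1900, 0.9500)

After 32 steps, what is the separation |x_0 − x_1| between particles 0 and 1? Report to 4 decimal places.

step 0: x0=(-1.6500, 1.4300, -0.8400) x1=(0.5300, -0.6400, -1.0800)
step 1: x0=(-1.6771, 1.4307, -0.8817) x1=(0.5659, -0.6286, -1.0397)
step 2: x0=(-1.7013, 1.4287, -0.9237) x1=(0.5943, -0.6103, -0.9989)
step 3: x0=(-1.7223, 1.4240, -0.9657) x1=(0.6150, -0.5852, -0.9578)
step 4: x0=(-1.7403, 1.4166, -1.0078) x1=(0.6279, -0.5534, -0.9168)
step 5: x0=(-1.7551, 1.4066, -1.0497) x1=(0.6328, -0.5150, -0.8760)
step 6: x0=(-1.7667, 1.3939, -1.0914) x1=(0.6298, -0.4701, -0.8358)
step 7: x0=(-1.7751, 1.3789, -1.1327) x1=(0.6188, -0.4191, -0.7965)
step 8: x0=(-1.7804, 1.3614, -1.1736) x1=(0.5999, -0.3621, -0.7583)
step 9: x0=(-1.7825, 1.3417, -1.2140) x1=(0.5731, -0.2994, -0.7215)
step 10: x0=(-1.7816, 1.3198, -1.2537) x1=(0.5386, -0.2314, -0.6863)
step 11: x0=(-1.7776, 1.2960, -1.2927) x1=(0.4967, -0.1583, -0.6529)
step 12: x0=(-1.7708, 1.2703, -1.3308) x1=(0.4475, -0.0806, -0.6215)
step 13: x0=(-1.7612, 1.2429, -1.3681) x1=(0.3913, 0.0013, -0.5924)
step 14: x0=(-1.7490, 1.2140, -1.4045) x1=(0.3285, 0.0870, -0.5657)
step 15: x0=(-1.7343, 1.1837, -1.4398) x1=(0.2594, 0.1762, -0.5415)
step 16: x0=(-1.7172, 1.1522, -1.4740) x1=(0.1845, 0.2683, -0.5199)
step 17: x0=(-1.6979, 1.1198, -1.5072) x1=(0.1041, 0.3630, -0.5011)
step 18: x0=(-1.6767, 1.0865, -1.5393) x1=(0.0187, 0.4597, -0.4850)
step 19: x0=(-1.6537, 1.0525, -1.5702) x1=(-0.0711, 0.5581, -0.4718)
step 20: x0=(-1.6290, 1.0180, -1.6001) x1=(-0.1651, 0.6578, -0.4614)
step 21: x0=(-1.6029, 0.9832, -1.6288) x1=(-0.2626, 0.7583, -0.4537)
step 22: x0=(-1.5756, 0.9482, -1.6564) x1=(-0.3631, 0.8594, -0.4487)
step 23: x0=(-1.5473, 0.9131, -1.6830) x1=(-0.4664, 0.9606, -0.4465)
step 24: x0=(-1.5180, 0.8780, -1.7086) x1=(-0.5719, 1.0618, -0.4467)
step 25: x0=(-1.4880, 0.8431, -1.7331) x1=(-0.6792, 1.1626, -0.4495)
step 26: x0=(-1.4573, 0.8084, -1.7567) x1=(-0.7882, 1.2628, -0.4548)
step 27: x0=(-1.4262, 0.7740, -1.7793) x1=(-0.8983, 1.3621, -0.4625)
step 28: x0=(-1.3947, 0.7402, -1.8009) x1=(-1.0095, 1.4603, -0.4726)
step 29: x0=(-1.3628, 0.7068, -1.8214) x1=(-1.1215, 1.5571, -0.4854)
step 30: x0=(-1.3308, 0.6742, -1.8410) x1=(-1.2339, 1.6523, -0.5009)
step 31: x0=(-1.2987, 0.6423, -1.8593) x1=(-1.3465, 1.7453, -0.5191)
step 32: x0=(-1.2666, 0.6115, -1.8765) x1=(-1.4590, 1.8359, -0.5404)

1.8225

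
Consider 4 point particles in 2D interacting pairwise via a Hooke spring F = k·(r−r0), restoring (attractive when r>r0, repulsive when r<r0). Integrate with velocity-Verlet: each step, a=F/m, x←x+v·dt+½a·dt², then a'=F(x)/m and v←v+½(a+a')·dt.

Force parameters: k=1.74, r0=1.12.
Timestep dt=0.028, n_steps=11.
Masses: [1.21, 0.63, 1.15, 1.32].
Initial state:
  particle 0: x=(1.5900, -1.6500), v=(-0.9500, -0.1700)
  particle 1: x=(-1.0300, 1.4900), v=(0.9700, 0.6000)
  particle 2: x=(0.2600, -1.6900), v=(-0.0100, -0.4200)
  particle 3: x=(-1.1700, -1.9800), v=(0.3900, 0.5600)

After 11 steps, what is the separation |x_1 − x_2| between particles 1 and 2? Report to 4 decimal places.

2.5865

step 0: x0=(1.5900, -1.6500) x1=(-1.0300, 1.4900) x2=(0.2600, -1.6900) x3=(-1.1700, -1.9800)
step 1: x0=(1.5613, -1.6536) x1=(-0.9999, 1.4995) x2=(0.2591, -1.7005) x3=(-1.1580, -1.9630)
step 2: x0=(1.5285, -1.6548) x1=(-0.9643, 1.4942) x2=(0.2571, -1.7086) x3=(-1.1439, -1.9433)
step 3: x0=(1.4917, -1.6537) x1=(-0.9232, 1.4744) x2=(0.2539, -1.7141) x3=(-1.1278, -1.9209)
step 4: x0=(1.4511, -1.6502) x1=(-0.8769, 1.4402) x2=(0.2496, -1.7171) x3=(-1.1097, -1.8961)
step 5: x0=(1.4069, -1.6444) x1=(-0.8258, 1.3918) x2=(0.2442, -1.7177) x3=(-1.0896, -1.8687)
step 6: x0=(1.3594, -1.6363) x1=(-0.7701, 1.3297) x2=(0.2378, -1.7158) x3=(-1.0678, -1.8390)
step 7: x0=(1.3087, -1.6261) x1=(-0.7103, 1.2545) x2=(0.2304, -1.7117) x3=(-1.0442, -1.8070)
step 8: x0=(1.2552, -1.6137) x1=(-0.6466, 1.1667) x2=(0.2220, -1.7053) x3=(-1.0189, -1.7729)
step 9: x0=(1.1989, -1.5994) x1=(-0.5794, 1.0669) x2=(0.2127, -1.6967) x3=(-0.9921, -1.7368)
step 10: x0=(1.1403, -1.5831) x1=(-0.5093, 0.9562) x2=(0.2026, -1.6862) x3=(-0.9638, -1.6989)
step 11: x0=(1.0797, -1.5651) x1=(-0.4366, 0.8352) x2=(0.1918, -1.6739) x3=(-0.9342, -1.6594)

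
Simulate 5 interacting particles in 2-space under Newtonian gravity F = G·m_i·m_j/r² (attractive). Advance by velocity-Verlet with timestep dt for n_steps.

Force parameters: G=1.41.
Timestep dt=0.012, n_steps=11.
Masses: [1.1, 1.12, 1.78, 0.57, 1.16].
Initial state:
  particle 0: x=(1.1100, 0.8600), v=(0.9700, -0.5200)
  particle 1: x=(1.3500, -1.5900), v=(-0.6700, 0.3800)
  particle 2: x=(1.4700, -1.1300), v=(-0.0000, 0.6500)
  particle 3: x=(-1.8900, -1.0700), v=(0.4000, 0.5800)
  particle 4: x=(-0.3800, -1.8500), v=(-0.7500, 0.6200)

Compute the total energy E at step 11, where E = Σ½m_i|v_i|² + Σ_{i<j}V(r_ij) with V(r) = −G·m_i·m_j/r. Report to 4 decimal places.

step 0: x0=(1.1100, 0.8600) x1=(1.3500, -1.5900) x2=(1.4700, -1.1300) x3=(-1.8900, -1.0700) x4=(-0.3800, -1.8500)
step 1: x0=(1.1216, 0.8537) x1=(1.3421, -1.5847) x2=(1.4698, -1.1227) x3=(-1.8851, -1.0631) x4=(-0.3889, -1.8425)
step 2: x0=(1.1333, 0.8472) x1=(1.3346, -1.5778) x2=(1.4693, -1.1163) x3=(-1.8801, -1.0561) x4=(-0.3977, -1.8350)
step 3: x0=(1.1449, 0.8406) x1=(1.3274, -1.5693) x2=(1.4685, -1.1108) x3=(-1.8750, -1.0493) x4=(-0.4064, -1.8273)
step 4: x0=(1.1566, 0.8338) x1=(1.3205, -1.5594) x2=(1.4673, -1.1062) x3=(-1.8697, -1.0424) x4=(-0.4149, -1.8196)
step 5: x0=(1.1682, 0.8269) x1=(1.3141, -1.5479) x2=(1.4657, -1.1025) x3=(-1.8642, -1.0356) x4=(-0.4233, -1.8118)
step 6: x0=(1.1798, 0.8198) x1=(1.3081, -1.5348) x2=(1.4637, -1.0998) x3=(-1.8586, -1.0288) x4=(-0.4316, -1.8039)
step 7: x0=(1.1914, 0.8125) x1=(1.3026, -1.5201) x2=(1.4612, -1.0980) x3=(-1.8529, -1.0221) x4=(-0.4398, -1.7959)
step 8: x0=(1.2031, 0.8051) x1=(1.2976, -1.5038) x2=(1.4583, -1.0972) x3=(-1.8470, -1.0154) x4=(-0.4478, -1.7878)
step 9: x0=(1.2147, 0.7975) x1=(1.2932, -1.4856) x2=(1.4549, -1.0975) x3=(-1.8410, -1.0088) x4=(-0.4557, -1.7797)
step 10: x0=(1.2263, 0.7898) x1=(1.2896, -1.4655) x2=(1.4509, -1.0990) x3=(-1.8348, -1.0021) x4=(-0.4634, -1.7715)
step 11: x0=(1.2379, 0.7818) x1=(1.2867, -1.4433) x2=(1.4463, -1.1017) x3=(-1.8284, -0.9956) x4=(-0.4711, -1.7631)
step 0 velocities: v0=(0.9700, -0.5200) v1=(-0.6700, 0.3800) v2=(-0.0000, 0.6500) v3=(0.4000, 0.5800) v4=(-0.7500, 0.6200)
step 0: KE=2.0652, PE=-12.5756, E=-10.5104
step 11 velocities: v0=(0.9660, -0.6675) v1=(-0.1960, 1.9468) v2=(-0.4166, -0.2835) v3=(0.5353, 0.5459) v4=(-0.6312, 0.6963)
step 11: KE=3.8069, PE=-14.3101, E=-10.5032

-10.5032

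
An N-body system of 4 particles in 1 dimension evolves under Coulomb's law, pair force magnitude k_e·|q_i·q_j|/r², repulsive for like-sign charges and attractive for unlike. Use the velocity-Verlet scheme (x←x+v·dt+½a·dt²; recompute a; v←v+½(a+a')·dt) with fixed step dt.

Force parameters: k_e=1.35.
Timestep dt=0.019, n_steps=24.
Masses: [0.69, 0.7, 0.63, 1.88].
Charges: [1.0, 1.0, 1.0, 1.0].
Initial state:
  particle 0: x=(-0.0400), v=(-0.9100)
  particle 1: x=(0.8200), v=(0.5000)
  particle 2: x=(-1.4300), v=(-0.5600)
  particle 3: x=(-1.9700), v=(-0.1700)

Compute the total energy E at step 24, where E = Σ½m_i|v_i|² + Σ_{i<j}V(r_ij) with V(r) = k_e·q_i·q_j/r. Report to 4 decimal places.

7.3228

step 0: x0=(-0.0400) x1=(0.8200) x2=(-1.4300) x3=(-1.9700)
step 1: x0=(-0.0575) x1=(0.8301) x2=(-1.4396) x3=(-1.9737)
step 2: x0=(-0.0753) x1=(0.8413) x2=(-1.4470) x3=(-1.9785)
step 3: x0=(-0.0934) x1=(0.8535) x2=(-1.4523) x3=(-1.9842)
step 4: x0=(-0.1117) x1=(0.8668) x2=(-1.4554) x3=(-1.9910)
step 5: x0=(-0.1302) x1=(0.8809) x2=(-1.4563) x3=(-1.9988)
step 6: x0=(-0.1487) x1=(0.8960) x2=(-1.4552) x3=(-2.0076)
step 7: x0=(-0.1673) x1=(0.9119) x2=(-1.4522) x3=(-2.0173)
step 8: x0=(-0.1858) x1=(0.9286) x2=(-1.4474) x3=(-2.0280)
step 9: x0=(-0.2043) x1=(0.9461) x2=(-1.4408) x3=(-2.0395)
step 10: x0=(-0.2226) x1=(0.9643) x2=(-1.4328) x3=(-2.0518)
step 11: x0=(-0.2407) x1=(0.9832) x2=(-1.4234) x3=(-2.0650)
step 12: x0=(-0.2586) x1=(1.0028) x2=(-1.4128) x3=(-2.0788)
step 13: x0=(-0.2762) x1=(1.0230) x2=(-1.4012) x3=(-2.0934)
step 14: x0=(-0.2934) x1=(1.0438) x2=(-1.3887) x3=(-2.1086)
step 15: x0=(-0.3102) x1=(1.0651) x2=(-1.3755) x3=(-2.1244)
step 16: x0=(-0.3265) x1=(1.0871) x2=(-1.3618) x3=(-2.1408)
step 17: x0=(-0.3424) x1=(1.1095) x2=(-1.3476) x3=(-2.1577)
step 18: x0=(-0.3576) x1=(1.1325) x2=(-1.3331) x3=(-2.1751)
step 19: x0=(-0.3723) x1=(1.1559) x2=(-1.3185) x3=(-2.1930)
step 20: x0=(-0.3862) x1=(1.1799) x2=(-1.3038) x3=(-2.2113)
step 21: x0=(-0.3993) x1=(1.2043) x2=(-1.2893) x3=(-2.2300)
step 22: x0=(-0.4117) x1=(1.2291) x2=(-1.2749) x3=(-2.2492)
step 23: x0=(-0.4231) x1=(1.2543) x2=(-1.2610) x3=(-2.2687)
step 24: x0=(-0.4336) x1=(1.2800) x2=(-1.2475) x3=(-2.2885)
step 0 velocities: v0=(-0.9100) v1=(0.5000) v2=(-0.5600) v3=(-0.1700)
step 0: KE=0.4991, PE=6.8243, E=7.3235
step 24 velocities: v0=(-0.5240) v1=(1.3617) v2=(0.6960) v3=(-1.0534)
step 24: KE=1.9393, PE=5.3835, E=7.3228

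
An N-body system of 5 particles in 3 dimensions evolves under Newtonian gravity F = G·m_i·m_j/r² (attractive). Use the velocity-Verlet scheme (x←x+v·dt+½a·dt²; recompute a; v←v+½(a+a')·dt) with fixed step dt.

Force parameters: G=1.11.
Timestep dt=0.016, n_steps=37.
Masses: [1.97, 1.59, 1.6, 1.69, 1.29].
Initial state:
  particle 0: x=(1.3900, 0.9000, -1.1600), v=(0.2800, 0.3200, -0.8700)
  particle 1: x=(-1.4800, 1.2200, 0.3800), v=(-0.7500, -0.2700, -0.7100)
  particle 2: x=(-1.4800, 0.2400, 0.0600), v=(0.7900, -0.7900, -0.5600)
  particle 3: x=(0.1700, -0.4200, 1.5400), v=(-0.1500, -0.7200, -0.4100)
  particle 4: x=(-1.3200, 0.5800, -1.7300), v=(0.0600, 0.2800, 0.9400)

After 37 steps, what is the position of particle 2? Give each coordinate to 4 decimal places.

step 0: x0=(1.3900, 0.9000, -1.1600) x1=(-1.4800, 1.2200, 0.3800) x2=(-1.4800, 0.2400, 0.0600) x3=(0.1700, -0.4200, 1.5400) x4=(-1.3200, 0.5800, -1.7300)
step 1: x0=(1.3944, 0.9051, -1.1739) x1=(-1.4920, 1.2154, 0.3685) x2=(-1.4673, 0.2276, 0.0511) x3=(0.1676, -0.4315, 1.5334) x4=(-1.3190, 0.5845, -1.7148)
step 2: x0=(1.3987, 0.9102, -1.1877) x1=(-1.5038, 1.2104, 0.3569) x2=(-1.4545, 0.2155, 0.0422) x3=(0.1650, -0.4428, 1.5266) x4=(-1.3179, 0.5890, -1.6994)
step 3: x0=(1.4028, 0.9152, -1.2015) x1=(-1.5155, 1.2049, 0.3450) x2=(-1.4416, 0.2039, 0.0334) x3=(0.1624, -0.4541, 1.5196) x4=(-1.3168, 0.5934, -1.6837)
step 4: x0=(1.4068, 0.9202, -1.2152) x1=(-1.5271, 1.1989, 0.3330) x2=(-1.4286, 0.1927, 0.0246) x3=(0.1596, -0.4653, 1.5125) x4=(-1.3156, 0.5979, -1.6677)
step 5: x0=(1.4107, 0.9252, -1.2288) x1=(-1.5386, 1.1925, 0.3208) x2=(-1.4155, 0.1819, 0.0159) x3=(0.1568, -0.4764, 1.5053) x4=(-1.3144, 0.6024, -1.6514)
step 6: x0=(1.4144, 0.9302, -1.2423) x1=(-1.5499, 1.1856, 0.3083) x2=(-1.4023, 0.1714, 0.0072) x3=(0.1539, -0.4874, 1.4979) x4=(-1.3131, 0.6068, -1.6348)
step 7: x0=(1.4179, 0.9351, -1.2558) x1=(-1.5611, 1.1783, 0.2957) x2=(-1.3890, 0.1614, -0.0015) x3=(0.1509, -0.4983, 1.4904) x4=(-1.3117, 0.6113, -1.6179)
step 8: x0=(1.4214, 0.9400, -1.2693) x1=(-1.5721, 1.1706, 0.2829) x2=(-1.3758, 0.1518, -0.0102) x3=(0.1478, -0.5091, 1.4827) x4=(-1.3102, 0.6157, -1.6008)
step 9: x0=(1.4247, 0.9448, -1.2826) x1=(-1.5830, 1.1623, 0.2700) x2=(-1.3624, 0.1425, -0.0188) x3=(0.1446, -0.5198, 1.4748) x4=(-1.3087, 0.6201, -1.5833)
step 10: x0=(1.4278, 0.9497, -1.2959) x1=(-1.5936, 1.1537, 0.2568) x2=(-1.3490, 0.1337, -0.0274) x3=(0.1413, -0.5304, 1.4668) x4=(-1.3071, 0.6245, -1.5655)
step 11: x0=(1.4309, 0.9545, -1.3092) x1=(-1.6041, 1.1446, 0.2434) x2=(-1.3356, 0.1252, -0.0360) x3=(0.1379, -0.5409, 1.4586) x4=(-1.3055, 0.6289, -1.5473)
step 12: x0=(1.4337, 0.9592, -1.3223) x1=(-1.6144, 1.1351, 0.2299) x2=(-1.3222, 0.1171, -0.0446) x3=(0.1344, -0.5514, 1.4503) x4=(-1.3038, 0.6332, -1.5289)
step 13: x0=(1.4365, 0.9639, -1.3354) x1=(-1.6245, 1.1252, 0.2161) x2=(-1.3087, 0.1094, -0.0532) x3=(0.1308, -0.5617, 1.4418) x4=(-1.3020, 0.6375, -1.5101)
step 14: x0=(1.4391, 0.9686, -1.3485) x1=(-1.6343, 1.1148, 0.2022) x2=(-1.2952, 0.1021, -0.0618) x3=(0.1272, -0.5719, 1.4332) x4=(-1.3002, 0.6418, -1.4910)
step 15: x0=(1.4416, 0.9733, -1.3615) x1=(-1.6440, 1.1040, 0.1881) x2=(-1.2818, 0.0951, -0.0704) x3=(0.1234, -0.5820, 1.4244) x4=(-1.2983, 0.6460, -1.4715)
step 16: x0=(1.4439, 0.9779, -1.3744) x1=(-1.6534, 1.0929, 0.1738) x2=(-1.2683, 0.0886, -0.0790) x3=(0.1195, -0.5920, 1.4154) x4=(-1.2963, 0.6502, -1.4516)
step 17: x0=(1.4461, 0.9825, -1.3872) x1=(-1.6626, 1.0813, 0.1593) x2=(-1.2548, 0.0824, -0.0877) x3=(0.1155, -0.6020, 1.4063) x4=(-1.2943, 0.6544, -1.4314)
step 18: x0=(1.4482, 0.9870, -1.4000) x1=(-1.6715, 1.0693, 0.1446) x2=(-1.2414, 0.0766, -0.0964) x3=(0.1115, -0.6118, 1.3971) x4=(-1.2922, 0.6585, -1.4108)
step 19: x0=(1.4501, 0.9915, -1.4127) x1=(-1.6802, 1.0568, 0.1297) x2=(-1.2280, 0.0712, -0.1051) x3=(0.1073, -0.6215, 1.3876) x4=(-1.2900, 0.6625, -1.3898)
step 20: x0=(1.4519, 0.9960, -1.4253) x1=(-1.6886, 1.0440, 0.1146) x2=(-1.2147, 0.0662, -0.1138) x3=(0.1030, -0.6311, 1.3780) x4=(-1.2878, 0.6665, -1.3684)
step 21: x0=(1.4535, 1.0005, -1.4379) x1=(-1.6967, 1.0308, 0.0993) x2=(-1.2014, 0.0615, -0.1226) x3=(0.0987, -0.6406, 1.3683) x4=(-1.2856, 0.6705, -1.3466)
step 22: x0=(1.4550, 1.0048, -1.4504) x1=(-1.7046, 1.0172, 0.0838) x2=(-1.1881, 0.0573, -0.1315) x3=(0.0942, -0.6500, 1.3584) x4=(-1.2832, 0.6743, -1.3244)
step 23: x0=(1.4564, 1.0092, -1.4628) x1=(-1.7121, 1.0032, 0.0680) x2=(-1.1750, 0.0534, -0.1403) x3=(0.0896, -0.6593, 1.3483) x4=(-1.2809, 0.6781, -1.3017)
step 24: x0=(1.4577, 1.0135, -1.4752) x1=(-1.7194, 0.9888, 0.0521) x2=(-1.1619, 0.0499, -0.1493) x3=(0.0850, -0.6685, 1.3380) x4=(-1.2784, 0.6818, -1.2786)
step 25: x0=(1.4588, 1.0178, -1.4875) x1=(-1.7263, 0.9740, 0.0359) x2=(-1.1489, 0.0469, -0.1583) x3=(0.0802, -0.6776, 1.3276) x4=(-1.2760, 0.6854, -1.2550)
step 26: x0=(1.4598, 1.0221, -1.4997) x1=(-1.7329, 0.9589, 0.0195) x2=(-1.1359, 0.0442, -0.1674) x3=(0.0754, -0.6866, 1.3170) x4=(-1.2735, 0.6889, -1.2309)
step 27: x0=(1.4606, 1.0263, -1.5118) x1=(-1.7391, 0.9433, 0.0029) x2=(-1.1231, 0.0419, -0.1766) x3=(0.0704, -0.6954, 1.3063) x4=(-1.2709, 0.6922, -1.2063)
step 28: x0=(1.4613, 1.0304, -1.5239) x1=(-1.7450, 0.9274, -0.0140) x2=(-1.1104, 0.0401, -0.1858) x3=(0.0653, -0.7042, 1.2954) x4=(-1.2683, 0.6955, -1.1812)
step 29: x0=(1.4619, 1.0345, -1.5359) x1=(-1.7505, 0.9111, -0.0311) x2=(-1.0979, 0.0386, -0.1952) x3=(0.0602, -0.7128, 1.2843) x4=(-1.2657, 0.6986, -1.1556)
step 30: x0=(1.4623, 1.0386, -1.5479) x1=(-1.7556, 0.8945, -0.0485) x2=(-1.0855, 0.0376, -0.2046) x3=(0.0549, -0.7214, 1.2730) x4=(-1.2630, 0.7016, -1.1294)
step 31: x0=(1.4626, 1.0427, -1.5597) x1=(-1.7602, 0.8774, -0.0661) x2=(-1.0732, 0.0370, -0.2142) x3=(0.0495, -0.7298, 1.2615) x4=(-1.2603, 0.7044, -1.1026)
step 32: x0=(1.4628, 1.0467, -1.5715) x1=(-1.7645, 0.8600, -0.0840) x2=(-1.0611, 0.0368, -0.2239) x3=(0.0441, -0.7381, 1.2499) x4=(-1.2577, 0.7070, -1.0752)
step 33: x0=(1.4628, 1.0506, -1.5832) x1=(-1.7683, 0.8422, -0.1023) x2=(-1.0492, 0.0371, -0.2337) x3=(0.0385, -0.7463, 1.2381) x4=(-1.2550, 0.7095, -1.0472)
step 34: x0=(1.4627, 1.0545, -1.5949) x1=(-1.7716, 0.8241, -0.1208) x2=(-1.0375, 0.0378, -0.2436) x3=(0.0328, -0.7543, 1.2262) x4=(-1.2523, 0.7117, -1.0185)
step 35: x0=(1.4625, 1.0584, -1.6064) x1=(-1.7744, 0.8057, -0.1396) x2=(-1.0259, 0.0390, -0.2537) x3=(0.0270, -0.7623, 1.2140) x4=(-1.2497, 0.7137, -0.9891)
step 36: x0=(1.4621, 1.0622, -1.6179) x1=(-1.7766, 0.7868, -0.1588) x2=(-1.0147, 0.0406, -0.2639) x3=(0.0211, -0.7701, 1.2017) x4=(-1.2471, 0.7154, -0.9590)
step 37: x0=(1.4616, 1.0660, -1.6293) x1=(-1.7783, 0.7677, -0.1784) x2=(-1.0036, 0.0428, -0.2743) x3=(0.0152, -0.7778, 1.1892) x4=(-1.2446, 0.7168, -0.9281)

(-1.0036, 0.0428, -0.2743)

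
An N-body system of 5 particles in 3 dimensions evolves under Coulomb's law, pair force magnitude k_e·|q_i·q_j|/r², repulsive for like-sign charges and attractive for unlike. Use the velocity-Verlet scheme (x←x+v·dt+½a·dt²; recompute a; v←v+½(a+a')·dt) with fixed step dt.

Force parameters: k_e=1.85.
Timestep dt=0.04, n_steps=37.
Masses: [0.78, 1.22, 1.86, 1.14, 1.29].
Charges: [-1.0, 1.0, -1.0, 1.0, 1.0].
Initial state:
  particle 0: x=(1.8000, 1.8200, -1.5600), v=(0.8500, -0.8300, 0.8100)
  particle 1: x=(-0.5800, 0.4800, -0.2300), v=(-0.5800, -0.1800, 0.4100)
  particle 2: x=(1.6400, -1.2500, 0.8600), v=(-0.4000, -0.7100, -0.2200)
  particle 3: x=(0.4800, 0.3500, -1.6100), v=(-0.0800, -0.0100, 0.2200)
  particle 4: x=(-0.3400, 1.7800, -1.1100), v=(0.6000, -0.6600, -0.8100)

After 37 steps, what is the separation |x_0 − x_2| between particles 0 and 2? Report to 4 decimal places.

2.8393

step 0: x0=(1.8000, 1.8200, -1.5600) x1=(-0.5800, 0.4800, -0.2300) x2=(1.6400, -1.2500, 0.8600) x3=(0.4800, 0.3500, -1.6100) x4=(-0.3400, 1.7800, -1.1100)
step 1: x0=(1.8331, 1.7864, -1.5275) x1=(-0.6033, 0.4724, -0.2130) x2=(1.6239, -1.2783, 0.8511) x3=(0.4775, 0.3494, -1.6016) x4=(-0.3158, 1.7542, -1.1426)
step 2: x0=(1.8645, 1.7522, -1.4949) x1=(-0.6269, 0.4641, -0.1949) x2=(1.6075, -1.3065, 0.8421) x3=(0.4766, 0.3483, -1.5938) x4=(-0.2914, 1.7298, -1.1754)
step 3: x0=(1.8941, 1.7173, -1.4622) x1=(-0.6507, 0.4551, -0.1757) x2=(1.5909, -1.3344, 0.8329) x3=(0.4771, 0.3467, -1.5867) x4=(-0.2666, 1.7066, -1.2086)
step 4: x0=(1.9219, 1.6817, -1.4295) x1=(-0.6748, 0.4454, -0.1554) x2=(1.5741, -1.3622, 0.8235) x3=(0.4792, 0.3444, -1.5802) x4=(-0.2415, 1.6848, -1.2420)
step 5: x0=(1.9479, 1.6456, -1.3968) x1=(-0.6991, 0.4351, -0.1339) x2=(1.5571, -1.3899, 0.8139) x3=(0.4829, 0.3415, -1.5743) x4=(-0.2161, 1.6642, -1.2758)
step 6: x0=(1.9721, 1.6089, -1.3641) x1=(-0.7237, 0.4242, -0.1115) x2=(1.5398, -1.4173, 0.8042) x3=(0.4881, 0.3380, -1.5689) x4=(-0.1904, 1.6449, -1.3097)
step 7: x0=(1.9944, 1.5716, -1.3315) x1=(-0.7486, 0.4127, -0.0880) x2=(1.5222, -1.4446, 0.7944) x3=(0.4949, 0.3336, -1.5640) x4=(-0.1644, 1.6268, -1.3440)
step 8: x0=(2.0149, 1.5338, -1.2991) x1=(-0.7738, 0.4008, -0.0636) x2=(1.5045, -1.4718, 0.7844) x3=(0.5033, 0.3285, -1.5595) x4=(-0.1382, 1.6101, -1.3784)
step 9: x0=(2.0336, 1.4956, -1.2668) x1=(-0.7991, 0.3883, -0.0382) x2=(1.4865, -1.4987, 0.7742) x3=(0.5133, 0.3224, -1.5554) x4=(-0.1116, 1.5946, -1.4131)
step 10: x0=(2.0504, 1.4568, -1.2348) x1=(-0.8248, 0.3754, -0.0120) x2=(1.4683, -1.5255, 0.7639) x3=(0.5249, 0.3155, -1.5517) x4=(-0.0848, 1.5803, -1.4479)
step 11: x0=(2.0652, 1.4177, -1.2031) x1=(-0.8506, 0.3621, 0.0151) x2=(1.4498, -1.5521, 0.7535) x3=(0.5381, 0.3076, -1.5481) x4=(-0.0577, 1.5673, -1.4830)
step 12: x0=(2.0783, 1.3781, -1.1716) x1=(-0.8766, 0.3484, 0.0430) x2=(1.4311, -1.5785, 0.7428) x3=(0.5530, 0.2988, -1.5448) x4=(-0.0304, 1.5555, -1.5183)
step 13: x0=(2.0894, 1.3382, -1.1406) x1=(-0.9028, 0.3343, 0.0716) x2=(1.4122, -1.6048, 0.7321) x3=(0.5694, 0.2889, -1.5415) x4=(-0.0029, 1.5450, -1.5537)
step 14: x0=(2.0986, 1.2979, -1.1100) x1=(-0.9292, 0.3198, 0.1010) x2=(1.3931, -1.6308, 0.7212) x3=(0.5874, 0.2781, -1.5383) x4=(0.0249, 1.5357, -1.5893)
step 15: x0=(2.1059, 1.2573, -1.0798) x1=(-0.9557, 0.3050, 0.1310) x2=(1.3737, -1.6567, 0.7101) x3=(0.6070, 0.2662, -1.5350) x4=(0.0529, 1.5275, -1.6251)
step 16: x0=(2.1113, 1.2163, -1.0502) x1=(-0.9824, 0.2899, 0.1617) x2=(1.3542, -1.6825, 0.6990) x3=(0.6281, 0.2533, -1.5317) x4=(0.0811, 1.5205, -1.6611)
step 17: x0=(2.1148, 1.1751, -1.0212) x1=(-1.0092, 0.2744, 0.1930) x2=(1.3344, -1.7080, 0.6876) x3=(0.6509, 0.2394, -1.5281) x4=(0.1095, 1.5146, -1.6973)
step 18: x0=(2.1164, 1.1335, -0.9927) x1=(-1.0360, 0.2587, 0.2248) x2=(1.3143, -1.7334, 0.6762) x3=(0.6751, 0.2244, -1.5243) x4=(0.1381, 1.5097, -1.7336)
step 19: x0=(2.1161, 1.0917, -0.9650) x1=(-1.0630, 0.2428, 0.2571) x2=(1.2941, -1.7586, 0.6646) x3=(0.7009, 0.2086, -1.5201) x4=(0.1669, 1.5059, -1.7701)
step 20: x0=(2.1138, 1.0497, -0.9381) x1=(-1.0900, 0.2265, 0.2900) x2=(1.2736, -1.7836, 0.6528) x3=(0.7282, 0.1917, -1.5155) x4=(0.1959, 1.5031, -1.8068)
step 21: x0=(2.1096, 1.0074, -0.9119) x1=(-1.1170, 0.2100, 0.3233) x2=(1.2530, -1.8085, 0.6410) x3=(0.7569, 0.1740, -1.5105) x4=(0.2251, 1.5012, -1.8437)
step 22: x0=(2.1034, 0.9648, -0.8866) x1=(-1.1441, 0.1932, 0.3570) x2=(1.2321, -1.8332, 0.6290) x3=(0.7872, 0.1554, -1.5049) x4=(0.2546, 1.5002, -1.8808)
step 23: x0=(2.0953, 0.9221, -0.8622) x1=(-1.1711, 0.1763, 0.3912) x2=(1.2110, -1.8577, 0.6168) x3=(0.8189, 0.1361, -1.4987) x4=(0.2842, 1.5000, -1.9180)
step 24: x0=(2.0852, 0.8791, -0.8389) x1=(-1.1982, 0.1590, 0.4257) x2=(1.1897, -1.8821, 0.6046) x3=(0.8520, 0.1159, -1.4918) x4=(0.3141, 1.5006, -1.9553)
step 25: x0=(2.0731, 0.8358, -0.8166) x1=(-1.2253, 0.1416, 0.4605) x2=(1.1682, -1.9062, 0.5922) x3=(0.8866, 0.0952, -1.4842) x4=(0.3441, 1.5019, -1.9928)
step 26: x0=(2.0591, 0.7923, -0.7955) x1=(-1.2523, 0.1239, 0.4957) x2=(1.1465, -1.9302, 0.5797) x3=(0.9226, 0.0738, -1.4758) x4=(0.3744, 1.5039, -2.0305)
step 27: x0=(2.0430, 0.7485, -0.7756) x1=(-1.2793, 0.1061, 0.5312) x2=(1.1246, -1.9541, 0.5671) x3=(0.9601, 0.0518, -1.4666) x4=(0.4048, 1.5064, -2.0682)
step 28: x0=(2.0249, 0.7044, -0.7571) x1=(-1.3063, 0.0880, 0.5670) x2=(1.1025, -1.9778, 0.5543) x3=(0.9990, 0.0294, -1.4564) x4=(0.4354, 1.5095, -2.1061)
step 29: x0=(2.0047, 0.6600, -0.7401) x1=(-1.3332, 0.0697, 0.6030) x2=(1.0802, -2.0013, 0.5415) x3=(1.0394, 0.0067, -1.4451) x4=(0.4662, 1.5131, -2.1441)
step 30: x0=(1.9824, 0.6151, -0.7246) x1=(-1.3600, 0.0512, 0.6392) x2=(1.0578, -2.0246, 0.5285) x3=(1.0812, -0.0164, -1.4328) x4=(0.4972, 1.5172, -2.1821)
step 31: x0=(1.9580, 0.5698, -0.7109) x1=(-1.3868, 0.0325, 0.6757) x2=(1.0351, -2.0478, 0.5154) x3=(1.1245, -0.0396, -1.4192) x4=(0.5283, 1.5216, -2.2202)
step 32: x0=(1.9314, 0.5239, -0.6990) x1=(-1.4135, 0.0137, 0.7123) x2=(1.0123, -2.0708, 0.5022) x3=(1.1694, -0.0629, -1.4043) x4=(0.5596, 1.5264, -2.2584)
step 33: x0=(1.9025, 0.4773, -0.6893) x1=(-1.4400, -0.0054, 0.7492) x2=(0.9893, -2.0937, 0.4888) x3=(1.2158, -0.0862, -1.3879) x4=(0.5911, 1.5315, -2.2966)
step 34: x0=(1.8713, 0.4299, -0.6820) x1=(-1.4665, -0.0246, 0.7861) x2=(0.9662, -2.1164, 0.4754) x3=(1.2638, -0.1093, -1.3698) x4=(0.6226, 1.5369, -2.3348)
step 35: x0=(1.8377, 0.3815, -0.6773) x1=(-1.4929, -0.0440, 0.8233) x2=(0.9429, -2.1389, 0.4619) x3=(1.3134, -0.1320, -1.3499) x4=(0.6543, 1.5425, -2.3731)
step 36: x0=(1.8016, 0.3318, -0.6759) x1=(-1.5191, -0.0636, 0.8605) x2=(0.9195, -2.1614, 0.4483) x3=(1.3648, -0.1541, -1.3277) x4=(0.6861, 1.5483, -2.4113)
step 37: x0=(1.7630, 0.2805, -0.6781) x1=(-1.5453, -0.0834, 0.8979) x2=(0.8959, -2.1836, 0.4346) x3=(1.4178, -0.1753, -1.3031) x4=(0.7180, 1.5543, -2.4496)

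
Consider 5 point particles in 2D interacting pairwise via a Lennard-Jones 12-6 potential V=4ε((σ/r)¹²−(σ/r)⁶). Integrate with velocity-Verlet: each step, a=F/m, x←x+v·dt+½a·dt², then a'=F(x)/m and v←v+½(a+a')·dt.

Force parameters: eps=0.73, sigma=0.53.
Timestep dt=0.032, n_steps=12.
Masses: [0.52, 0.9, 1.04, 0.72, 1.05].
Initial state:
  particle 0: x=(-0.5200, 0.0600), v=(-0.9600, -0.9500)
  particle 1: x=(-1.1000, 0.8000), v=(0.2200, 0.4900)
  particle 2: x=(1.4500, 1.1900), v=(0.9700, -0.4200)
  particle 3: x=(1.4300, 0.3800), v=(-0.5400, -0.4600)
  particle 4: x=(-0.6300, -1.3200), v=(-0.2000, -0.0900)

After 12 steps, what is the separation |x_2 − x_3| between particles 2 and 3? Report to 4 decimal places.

step 0: x0=(-0.5200, 0.0600) x1=(-1.1000, 0.8000) x2=(1.4500, 1.1900) x3=(1.4300, 0.3800) x4=(-0.6300, -1.3200)
step 1: x0=(-0.5511, 0.0300) x1=(-1.0928, 0.8154) x2=(1.4810, 1.1759) x3=(1.4127, 0.3663) x4=(-0.6364, -1.3229)
step 2: x0=(-0.5827, 0.0007) x1=(-1.0852, 0.8304) x2=(1.5119, 1.1603) x3=(1.3956, 0.3546) x4=(-0.6428, -1.3257)
step 3: x0=(-0.6148, -0.0279) x1=(-1.0774, 0.8449) x2=(1.5426, 1.1435) x3=(1.3788, 0.3448) x4=(-0.6492, -1.3284)
step 4: x0=(-0.6472, -0.0559) x1=(-1.0693, 0.8590) x2=(1.5731, 1.1252) x3=(1.3624, 0.3370) x4=(-0.6556, -1.3311)
step 5: x0=(-0.6800, -0.0834) x1=(-1.0611, 0.8727) x2=(1.6032, 1.1057) x3=(1.3465, 0.3310) x4=(-0.6620, -1.3338)
step 6: x0=(-0.7129, -0.1106) x1=(-1.0527, 0.8861) x2=(1.6328, 1.0849) x3=(1.3311, 0.3269) x4=(-0.6684, -1.3363)
step 7: x0=(-0.7460, -0.1374) x1=(-1.0443, 0.8993) x2=(1.6620, 1.0629) x3=(1.3165, 0.3246) x4=(-0.6748, -1.3388)
step 8: x0=(-0.7792, -0.1640) x1=(-1.0358, 0.9121) x2=(1.6906, 1.0396) x3=(1.3028, 0.3241) x4=(-0.6812, -1.3411)
step 9: x0=(-0.8125, -0.1904) x1=(-1.0272, 0.9248) x2=(1.7185, 1.0151) x3=(1.2899, 0.3253) x4=(-0.6876, -1.3434)
step 10: x0=(-0.8458, -0.2169) x1=(-1.0186, 0.9373) x2=(1.7457, 0.9895) x3=(1.2781, 0.3282) x4=(-0.6940, -1.3455)
step 11: x0=(-0.8791, -0.2434) x1=(-1.0099, 0.9497) x2=(1.7721, 0.9627) x3=(1.2675, 0.3328) x4=(-0.7004, -1.3474)
step 12: x0=(-0.9124, -0.2700) x1=(-1.0013, 0.9619) x2=(1.7975, 0.9347) x3=(1.2582, 0.3390) x4=(-0.7069, -1.3492)

0.8036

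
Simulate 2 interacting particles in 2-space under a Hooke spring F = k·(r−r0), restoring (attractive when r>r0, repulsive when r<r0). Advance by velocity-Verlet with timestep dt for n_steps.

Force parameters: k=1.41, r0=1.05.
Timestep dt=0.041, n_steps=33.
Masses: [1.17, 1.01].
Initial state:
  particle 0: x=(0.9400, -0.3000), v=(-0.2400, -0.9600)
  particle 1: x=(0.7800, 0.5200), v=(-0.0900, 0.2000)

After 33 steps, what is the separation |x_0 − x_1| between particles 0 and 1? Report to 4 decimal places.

step 0: x0=(0.9400, -0.3000) x1=(0.7800, 0.5200)
step 1: x0=(0.9302, -0.3396) x1=(0.7763, 0.5284)
step 2: x0=(0.9205, -0.3795) x1=(0.7725, 0.5373)
step 3: x0=(0.9108, -0.4196) x1=(0.7686, 0.5464)
step 4: x0=(0.9011, -0.4599) x1=(0.7647, 0.5557)
step 5: x0=(0.8914, -0.5003) x1=(0.7608, 0.5650)
step 6: x0=(0.8817, -0.5406) x1=(0.7570, 0.5743)
step 7: x0=(0.8720, -0.5807) x1=(0.7531, 0.5835)
step 8: x0=(0.8623, -0.6207) x1=(0.7493, 0.5923)
step 9: x0=(0.8526, -0.6602) x1=(0.7455, 0.6007)
step 10: x0=(0.8428, -0.6994) x1=(0.7417, 0.6087)
step 11: x0=(0.8330, -0.7380) x1=(0.7380, 0.6160)
step 12: x0=(0.8231, -0.7760) x1=(0.7344, 0.6226)
step 13: x0=(0.8132, -0.8133) x1=(0.7308, 0.6284)
step 14: x0=(0.8032, -0.8498) x1=(0.7272, 0.6333)
step 15: x0=(0.7932, -0.8854) x1=(0.7237, 0.6372)
step 16: x0=(0.7832, -0.9200) x1=(0.7203, 0.6399)
step 17: x0=(0.7731, -0.9536) x1=(0.7169, 0.6414)
step 18: x0=(0.7629, -0.9861) x1=(0.7135, 0.6417)
step 19: x0=(0.7528, -1.0174) x1=(0.7102, 0.6406)
step 20: x0=(0.7426, -1.0475) x1=(0.7069, 0.6381)
step 21: x0=(0.7323, -1.0764) x1=(0.7037, 0.6340)
step 22: x0=(0.7221, -1.1038) x1=(0.7005, 0.6285)
step 23: x0=(0.7118, -1.1299) x1=(0.6973, 0.6213)
step 24: x0=(0.7016, -1.1546) x1=(0.6941, 0.6125)
step 25: x0=(0.6913, -1.1778) x1=(0.6909, 0.6020)
step 26: x0=(0.6810, -1.1996) x1=(0.6877, 0.5898)
step 27: x0=(0.6707, -1.2198) x1=(0.6846, 0.5758)
step 28: x0=(0.6604, -1.2385) x1=(0.6814, 0.5601)
step 29: x0=(0.6502, -1.2557) x1=(0.6781, 0.5427)
step 30: x0=(0.6400, -1.2714) x1=(0.6749, 0.5235)
step 31: x0=(0.6298, -1.2856) x1=(0.6716, 0.5025)
step 32: x0=(0.6196, -1.2983) x1=(0.6683, 0.4798)
step 33: x0=(0.6095, -1.3095) x1=(0.6649, 0.4554)

1.7658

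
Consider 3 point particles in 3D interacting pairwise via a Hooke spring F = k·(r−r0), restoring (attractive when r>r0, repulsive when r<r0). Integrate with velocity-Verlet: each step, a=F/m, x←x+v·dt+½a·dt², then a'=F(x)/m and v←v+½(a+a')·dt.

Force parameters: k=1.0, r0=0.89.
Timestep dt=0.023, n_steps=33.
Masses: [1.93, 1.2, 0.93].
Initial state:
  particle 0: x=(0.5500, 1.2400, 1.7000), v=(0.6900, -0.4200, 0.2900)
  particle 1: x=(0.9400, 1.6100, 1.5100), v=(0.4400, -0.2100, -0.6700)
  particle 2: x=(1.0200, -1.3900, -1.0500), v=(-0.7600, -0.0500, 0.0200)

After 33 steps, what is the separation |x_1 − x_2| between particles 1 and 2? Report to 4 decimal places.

1.6187

step 0: x0=(0.5500, 1.2400, 1.7000) x1=(0.9400, 1.6100, 1.5100) x2=(1.0200, -1.3900, -1.0500)
step 1: x0=(0.5659, 1.2300, 1.7064) x1=(0.9502, 1.6047, 1.4941) x2=(1.0024, -1.3899, -1.0484)
step 2: x0=(0.5818, 1.2195, 1.7122) x1=(0.9605, 1.5985, 1.4773) x2=(0.9846, -1.3874, -1.0444)
step 3: x0=(0.5978, 1.2083, 1.7175) x1=(0.9709, 1.5913, 1.4596) x2=(0.9666, -1.3824, -1.0382)
step 4: x0=(0.6137, 1.1965, 1.7223) x1=(0.9813, 1.5832, 1.4410) x2=(0.9484, -1.3749, -1.0296)
step 5: x0=(0.6298, 1.1842, 1.7265) x1=(0.9919, 1.5742, 1.4215) x2=(0.9301, -1.3651, -1.0188)
step 6: x0=(0.6458, 1.1712, 1.7302) x1=(1.0024, 1.5643, 1.4011) x2=(0.9117, -1.3529, -1.0057)
step 7: x0=(0.6618, 1.1577, 1.7334) x1=(1.0131, 1.5535, 1.3799) x2=(0.8933, -1.3383, -0.9904)
step 8: x0=(0.6779, 1.1436, 1.7360) x1=(1.0237, 1.5417, 1.3578) x2=(0.8748, -1.3214, -0.9729)
step 9: x0=(0.6939, 1.1290, 1.7381) x1=(1.0344, 1.5291, 1.3348) x2=(0.8562, -1.3021, -0.9532)
step 10: x0=(0.7100, 1.1138, 1.7396) x1=(1.0450, 1.5156, 1.3110) x2=(0.8377, -1.2807, -0.9313)
step 11: x0=(0.7260, 1.0981, 1.7407) x1=(1.0556, 1.5012, 1.2864) x2=(0.8192, -1.2570, -0.9074)
step 12: x0=(0.7421, 1.0819, 1.7413) x1=(1.0662, 1.4860, 1.2611) x2=(0.8008, -1.2311, -0.8814)
step 13: x0=(0.7581, 1.0652, 1.7413) x1=(1.0767, 1.4699, 1.2349) x2=(0.7824, -1.2031, -0.8534)
step 14: x0=(0.7741, 1.0480, 1.7409) x1=(1.0872, 1.4530, 1.2081) x2=(0.7642, -1.1730, -0.8234)
step 15: x0=(0.7901, 1.0303, 1.7400) x1=(1.0976, 1.4353, 1.1805) x2=(0.7461, -1.1409, -0.7915)
step 16: x0=(0.8061, 1.0122, 1.7385) x1=(1.1079, 1.4168, 1.1523) x2=(0.7281, -1.1068, -0.7577)
step 17: x0=(0.8220, 0.9936, 1.7367) x1=(1.1181, 1.3975, 1.1234) x2=(0.7104, -1.0708, -0.7221)
step 18: x0=(0.8379, 0.9746, 1.7343) x1=(1.1282, 1.3774, 1.0939) x2=(0.6929, -1.0329, -0.6847)
step 19: x0=(0.8538, 0.9552, 1.7315) x1=(1.1382, 1.3566, 1.0638) x2=(0.6756, -0.9933, -0.6457)
step 20: x0=(0.8696, 0.9355, 1.7282) x1=(1.1480, 1.3351, 1.0332) x2=(0.6585, -0.9519, -0.6050)
step 21: x0=(0.8854, 0.9153, 1.7245) x1=(1.1577, 1.3130, 1.0020) x2=(0.6418, -0.9089, -0.5627)
step 22: x0=(0.9012, 0.8948, 1.7204) x1=(1.1672, 1.2901, 0.9704) x2=(0.6253, -0.8643, -0.5189)
step 23: x0=(0.9169, 0.8740, 1.7159) x1=(1.1766, 1.2667, 0.9384) x2=(0.6091, -0.8182, -0.4737)
step 24: x0=(0.9325, 0.8528, 1.7109) x1=(1.1858, 1.2426, 0.9059) x2=(0.5933, -0.7707, -0.4271)
step 25: x0=(0.9481, 0.8314, 1.7055) x1=(1.1949, 1.2179, 0.8731) x2=(0.5778, -0.7218, -0.3792)
step 26: x0=(0.9636, 0.8096, 1.6998) x1=(1.2038, 1.1927, 0.8400) x2=(0.5627, -0.6716, -0.3300)
step 27: x0=(0.9790, 0.7877, 1.6936) x1=(1.2124, 1.1670, 0.8065) x2=(0.5479, -0.6203, -0.2797)
step 28: x0=(0.9944, 0.7655, 1.6871) x1=(1.2209, 1.1408, 0.7729) x2=(0.5336, -0.5678, -0.2284)
step 29: x0=(1.0097, 0.7430, 1.6802) x1=(1.2293, 1.1142, 0.7390) x2=(0.5196, -0.5143, -0.1760)
step 30: x0=(1.0250, 0.7204, 1.6730) x1=(1.2374, 1.0871, 0.7050) x2=(0.5060, -0.4599, -0.1227)
step 31: x0=(1.0401, 0.6976, 1.6654) x1=(1.2453, 1.0596, 0.6708) x2=(0.4928, -0.4045, -0.0685)
step 32: x0=(1.0552, 0.6746, 1.6576) x1=(1.2531, 1.0318, 0.6365) x2=(0.4800, -0.3484, -0.0135)
step 33: x0=(1.0702, 0.6515, 1.6494) x1=(1.2607, 1.0037, 0.6022) x2=(0.4676, -0.2916, 0.0422)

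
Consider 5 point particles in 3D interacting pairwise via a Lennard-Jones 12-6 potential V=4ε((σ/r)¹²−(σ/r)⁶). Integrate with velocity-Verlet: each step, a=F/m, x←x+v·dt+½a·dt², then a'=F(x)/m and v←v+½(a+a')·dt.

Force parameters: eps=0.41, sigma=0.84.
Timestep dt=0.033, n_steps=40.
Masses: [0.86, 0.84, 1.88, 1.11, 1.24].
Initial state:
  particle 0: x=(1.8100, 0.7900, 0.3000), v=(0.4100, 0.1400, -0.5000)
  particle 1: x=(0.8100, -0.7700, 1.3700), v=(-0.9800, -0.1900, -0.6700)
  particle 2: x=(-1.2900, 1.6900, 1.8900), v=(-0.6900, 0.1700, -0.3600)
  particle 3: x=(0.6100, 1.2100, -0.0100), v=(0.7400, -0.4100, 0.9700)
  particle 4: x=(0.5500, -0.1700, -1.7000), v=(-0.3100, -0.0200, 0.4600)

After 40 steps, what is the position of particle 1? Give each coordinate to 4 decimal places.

(-0.4749, -1.0002, 0.4723)

step 0: x0=(1.8100, 0.7900, 0.3000) x1=(0.8100, -0.7700, 1.3700) x2=(-1.2900, 1.6900, 1.8900) x3=(0.6100, 1.2100, -0.0100) x4=(0.5500, -0.1700, -1.7000)
step 1: x0=(1.8233, 0.7947, 0.2834) x1=(0.7777, -0.7763, 1.3479) x2=(-1.3128, 1.6956, 1.8781) x3=(0.6346, 1.1964, 0.0221) x4=(0.5398, -0.1707, -1.6848)
step 2: x0=(1.8359, 0.7996, 0.2667) x1=(0.7453, -0.7825, 1.3257) x2=(-1.3355, 1.7012, 1.8662) x3=(0.6597, 1.1826, 0.0542) x4=(0.5295, -0.1713, -1.6696)
step 3: x0=(1.8479, 0.8047, 0.2499) x1=(0.7130, -0.7887, 1.3036) x2=(-1.3583, 1.7068, 1.8544) x3=(0.6853, 1.1686, 0.0865) x4=(0.5193, -0.1719, -1.6544)
step 4: x0=(1.8590, 0.8100, 0.2330) x1=(0.6807, -0.7949, 1.2814) x2=(-1.3811, 1.7124, 1.8425) x3=(0.7115, 1.1545, 0.1188) x4=(0.5091, -0.1726, -1.6392)
step 5: x0=(1.8693, 0.8156, 0.2160) x1=(0.6484, -0.8010, 1.2592) x2=(-1.4038, 1.7180, 1.8306) x3=(0.7384, 1.1401, 0.1512) x4=(0.4989, -0.1732, -1.6239)
step 6: x0=(1.8786, 0.8214, 0.1989) x1=(0.6161, -0.8072, 1.2370) x2=(-1.4266, 1.7236, 1.8187) x3=(0.7661, 1.1254, 0.1836) x4=(0.4887, -0.1738, -1.6087)
step 7: x0=(1.8867, 0.8276, 0.1819) x1=(0.5838, -0.8133, 1.2148) x2=(-1.4493, 1.7293, 1.8068) x3=(0.7946, 1.1106, 0.2161) x4=(0.4785, -0.1744, -1.5934)
step 8: x0=(1.8937, 0.8340, 0.1648) x1=(0.5515, -0.8194, 1.1926) x2=(-1.4721, 1.7349, 1.7949) x3=(0.8240, 1.0954, 0.2485) x4=(0.4683, -0.1750, -1.5781)
step 9: x0=(1.8993, 0.8407, 0.1479) x1=(0.5193, -0.8254, 1.1703) x2=(-1.4949, 1.7405, 1.7830) x3=(0.8544, 1.0800, 0.2808) x4=(0.4581, -0.1756, -1.5628)
step 10: x0=(1.9036, 0.8478, 0.1311) x1=(0.4870, -0.8315, 1.1481) x2=(-1.5176, 1.7461, 1.7711) x3=(0.8859, 1.0644, 0.3130) x4=(0.4479, -0.1762, -1.5475)
step 11: x0=(1.9064, 0.8551, 0.1146) x1=(0.4547, -0.8375, 1.1258) x2=(-1.5404, 1.7517, 1.7592) x3=(0.9184, 1.0484, 0.3450) x4=(0.4377, -0.1767, -1.5322)
step 12: x0=(1.9079, 0.8627, 0.0984) x1=(0.4225, -0.8434, 1.1035) x2=(-1.5631, 1.7573, 1.7474) x3=(0.9521, 1.0323, 0.3768) x4=(0.4275, -0.1773, -1.5168)
step 13: x0=(1.9080, 0.8706, 0.0826) x1=(0.3903, -0.8494, 1.0812) x2=(-1.5859, 1.7629, 1.7355) x3=(0.9867, 1.0159, 0.4082) x4=(0.4173, -0.1779, -1.5015)
step 14: x0=(1.9070, 0.8785, 0.0672) x1=(0.3580, -0.8553, 1.0588) x2=(-1.6086, 1.7685, 1.7236) x3=(1.0222, 0.9994, 0.4394) x4=(0.4072, -0.1784, -1.4861)
step 15: x0=(1.9053, 0.8866, 0.0521) x1=(0.3258, -0.8611, 1.0365) x2=(-1.6314, 1.7741, 1.7117) x3=(1.0582, 0.9828, 0.4703) x4=(0.3970, -0.1790, -1.4707)
step 16: x0=(1.9033, 0.8947, 0.0371) x1=(0.2936, -0.8670, 1.0141) x2=(-1.6541, 1.7797, 1.6998) x3=(1.0944, 0.9661, 0.5011) x4=(0.3868, -0.1795, -1.4553)
step 17: x0=(1.9016, 0.9028, 0.0219) x1=(0.2614, -0.8728, 0.9917) x2=(-1.6769, 1.7853, 1.6879) x3=(1.1304, 0.9495, 0.5321) x4=(0.3767, -0.1800, -1.4399)
step 18: x0=(1.9007, 0.9108, 0.0062) x1=(0.2293, -0.8786, 0.9694) x2=(-1.6996, 1.7909, 1.6760) x3=(1.1658, 0.9328, 0.5634) x4=(0.3665, -0.1806, -1.4245)
step 19: x0=(1.9005, 0.9188, -0.0101) x1=(0.1971, -0.8843, 0.9469) x2=(-1.7223, 1.7965, 1.6641) x3=(1.2005, 0.9162, 0.5953) x4=(0.3564, -0.1811, -1.4090)
step 20: x0=(1.9011, 0.9267, -0.0270) x1=(0.1650, -0.8901, 0.9245) x2=(-1.7451, 1.8021, 1.6522) x3=(1.2347, 0.8995, 0.6275) x4=(0.3463, -0.1816, -1.3935)
step 21: x0=(1.9019, 0.9347, -0.0442) x1=(0.1328, -0.8958, 0.9021) x2=(-1.7678, 1.8077, 1.6403) x3=(1.2686, 0.8828, 0.6600) x4=(0.3361, -0.1821, -1.3781)
step 22: x0=(1.9025, 0.9427, -0.0612) x1=(0.1007, -0.9014, 0.8796) x2=(-1.7906, 1.8132, 1.6284) x3=(1.3027, 0.8661, 0.6924) x4=(0.3260, -0.1826, -1.3626)
step 23: x0=(1.9027, 0.9505, -0.0777) x1=(0.0686, -0.9071, 0.8572) x2=(-1.8133, 1.8188, 1.6165) x3=(1.3371, 0.8494, 0.7243) x4=(0.3159, -0.1832, -1.3471)
step 24: x0=(1.9022, 0.9583, -0.0932) x1=(0.0366, -0.9127, 0.8347) x2=(-1.8361, 1.8244, 1.6046) x3=(1.3720, 0.8328, 0.7555) x4=(0.3058, -0.1837, -1.3316)
step 25: x0=(1.9010, 0.9659, -0.1076) x1=(0.0045, -0.9183, 0.8122) x2=(-1.8588, 1.8300, 1.5927) x3=(1.4074, 0.8163, 0.7857) x4=(0.2957, -0.1842, -1.3160)
step 26: x0=(1.8990, 0.9732, -0.1207) x1=(-0.0275, -0.9239, 0.7897) x2=(-1.8815, 1.8356, 1.5808) x3=(1.4434, 0.8000, 0.8150) x4=(0.2856, -0.1847, -1.3005)
step 27: x0=(1.8964, 0.9803, -0.1324) x1=(-0.0596, -0.9295, 0.7672) x2=(-1.9043, 1.8412, 1.5689) x3=(1.4799, 0.7839, 0.8433) x4=(0.2755, -0.1852, -1.2849)
step 28: x0=(1.8933, 0.9872, -0.1430) x1=(-0.0916, -0.9350, 0.7447) x2=(-1.9270, 1.8468, 1.5570) x3=(1.5168, 0.7679, 0.8705) x4=(0.2654, -0.1857, -1.2693)
step 29: x0=(1.8896, 0.9938, -0.1522) x1=(-0.1236, -0.9405, 0.7221) x2=(-1.9497, 1.8524, 1.5451) x3=(1.5540, 0.7522, 0.8968) x4=(0.2554, -0.1862, -1.2537)
step 30: x0=(1.8856, 1.0000, -0.1604) x1=(-0.1556, -0.9460, 0.6996) x2=(-1.9725, 1.8580, 1.5332) x3=(1.5915, 0.7366, 0.9222) x4=(0.2453, -0.1866, -1.2381)
step 31: x0=(1.8813, 1.0061, -0.1674) x1=(-0.1876, -0.9515, 0.6770) x2=(-1.9952, 1.8636, 1.5213) x3=(1.6293, 0.7212, 0.9468) x4=(0.2352, -0.1871, -1.2224)
step 32: x0=(1.8768, 1.0118, -0.1735) x1=(-0.2196, -0.9570, 0.6544) x2=(-2.0180, 1.8692, 1.5094) x3=(1.6672, 0.7061, 0.9706) x4=(0.2252, -0.1876, -1.2068)
step 33: x0=(1.8721, 1.0174, -0.1788) x1=(-0.2516, -0.9625, 0.6317) x2=(-2.0407, 1.8748, 1.4975) x3=(1.7052, 0.6911, 0.9938) x4=(0.2151, -0.1881, -1.1911)
step 34: x0=(1.8672, 1.0227, -0.1832) x1=(-0.2835, -0.9679, 0.6090) x2=(-2.0634, 1.8804, 1.4856) x3=(1.7433, 0.6763, 1.0163) x4=(0.2050, -0.1886, -1.1753)
step 35: x0=(1.8623, 1.0277, -0.1870) x1=(-0.3154, -0.9734, 0.5864) x2=(-2.0862, 1.8860, 1.4737) x3=(1.7814, 0.6616, 1.0383) x4=(0.1950, -0.1891, -1.1596)
step 36: x0=(1.8573, 1.0326, -0.1901) x1=(-0.3474, -0.9788, 0.5636) x2=(-2.1089, 1.8915, 1.4618) x3=(1.8196, 0.6471, 1.0598) x4=(0.1849, -0.1896, -1.1438)
step 37: x0=(1.8523, 1.0373, -0.1927) x1=(-0.3793, -0.9842, 0.5409) x2=(-2.1316, 1.8971, 1.4499) x3=(1.8578, 0.6327, 1.0808) x4=(0.1749, -0.1901, -1.1280)
step 38: x0=(1.8473, 1.0419, -0.1948) x1=(-0.4112, -0.9895, 0.5181) x2=(-2.1544, 1.9027, 1.4380) x3=(1.8960, 0.6184, 1.1015) x4=(0.1648, -0.1907, -1.1122)
step 39: x0=(1.8423, 1.0463, -0.1965) x1=(-0.4431, -0.9949, 0.4952) x2=(-2.1771, 1.9083, 1.4261) x3=(1.9342, 0.6042, 1.1219) x4=(0.1548, -0.1912, -1.0963)
step 40: x0=(1.8373, 1.0506, -0.1978) x1=(-0.4749, -1.0002, 0.4723) x2=(-2.1998, 1.9139, 1.4142) x3=(1.9723, 0.5901, 1.1420) x4=(0.1447, -0.1917, -1.0804)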